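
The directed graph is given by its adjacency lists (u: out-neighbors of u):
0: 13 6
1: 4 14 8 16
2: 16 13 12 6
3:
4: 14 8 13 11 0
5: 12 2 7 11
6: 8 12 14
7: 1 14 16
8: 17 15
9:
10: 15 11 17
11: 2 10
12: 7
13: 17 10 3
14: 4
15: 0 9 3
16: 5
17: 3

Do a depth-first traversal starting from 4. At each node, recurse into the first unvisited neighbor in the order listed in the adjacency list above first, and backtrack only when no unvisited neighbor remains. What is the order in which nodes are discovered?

Visit 4
4 → 14
4 → 8
8 → 17
17 → 3
8 → 15
15 → 0
0 → 13
13 → 10
10 → 11
11 → 2
2 → 16
16 → 5
5 → 12
12 → 7
7 → 1
2 → 6
15 → 9

4 → 14 → 8 → 17 → 3 → 15 → 0 → 13 → 10 → 11 → 2 → 16 → 5 → 12 → 7 → 1 → 6 → 9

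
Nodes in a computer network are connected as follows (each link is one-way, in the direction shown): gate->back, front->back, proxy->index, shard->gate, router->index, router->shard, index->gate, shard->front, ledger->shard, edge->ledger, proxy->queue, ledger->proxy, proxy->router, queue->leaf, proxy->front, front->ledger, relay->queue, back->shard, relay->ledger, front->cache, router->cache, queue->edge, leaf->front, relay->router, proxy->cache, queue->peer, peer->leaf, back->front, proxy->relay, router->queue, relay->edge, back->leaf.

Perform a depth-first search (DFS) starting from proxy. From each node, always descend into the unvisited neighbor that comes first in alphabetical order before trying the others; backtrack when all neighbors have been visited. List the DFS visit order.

proxy → cache → front → back → leaf → shard → gate → ledger → index → queue → edge → peer → relay → router

Visit proxy
proxy → cache
proxy → front
front → back
back → leaf
back → shard
shard → gate
front → ledger
proxy → index
proxy → queue
queue → edge
queue → peer
proxy → relay
relay → router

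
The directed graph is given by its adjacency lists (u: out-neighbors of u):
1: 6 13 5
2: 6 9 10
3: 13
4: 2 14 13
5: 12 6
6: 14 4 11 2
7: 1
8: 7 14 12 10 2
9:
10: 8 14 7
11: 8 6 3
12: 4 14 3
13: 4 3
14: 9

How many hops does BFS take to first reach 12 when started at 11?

2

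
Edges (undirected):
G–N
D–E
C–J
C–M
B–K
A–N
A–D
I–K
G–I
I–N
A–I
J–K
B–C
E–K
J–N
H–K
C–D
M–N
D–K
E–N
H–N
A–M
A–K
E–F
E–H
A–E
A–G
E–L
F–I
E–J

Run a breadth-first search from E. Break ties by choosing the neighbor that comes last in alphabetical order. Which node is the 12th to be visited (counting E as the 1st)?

Visit E; enqueue N, L, K, J, H, F, D, A → queue [N, L, K, J, H, F, D, A]
Visit N; enqueue M, I, G → queue [L, K, J, H, F, D, A, M, I, G]
Visit L → queue [K, J, H, F, D, A, M, I, G]
Visit K; enqueue B → queue [J, H, F, D, A, M, I, G, B]
Visit J; enqueue C → queue [H, F, D, A, M, I, G, B, C]
Visit H → queue [F, D, A, M, I, G, B, C]
Visit F → queue [D, A, M, I, G, B, C]
Visit D → queue [A, M, I, G, B, C]
Visit A → queue [M, I, G, B, C]
Visit M → queue [I, G, B, C]
Visit I → queue [G, B, C]
Visit G → queue [B, C]
Visit B → queue [C]
Visit C → queue []

Visit order: E, N, L, K, J, H, F, D, A, M, I, G, B, C

G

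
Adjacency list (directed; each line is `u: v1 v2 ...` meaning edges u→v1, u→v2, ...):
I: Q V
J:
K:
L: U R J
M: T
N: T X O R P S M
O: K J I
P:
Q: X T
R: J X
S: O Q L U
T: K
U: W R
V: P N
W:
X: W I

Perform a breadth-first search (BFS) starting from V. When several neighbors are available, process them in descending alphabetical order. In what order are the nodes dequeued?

Visit V; enqueue P, N → queue [P, N]
Visit P → queue [N]
Visit N; enqueue X, T, S, R, O, M → queue [X, T, S, R, O, M]
Visit X; enqueue W, I → queue [T, S, R, O, M, W, I]
Visit T; enqueue K → queue [S, R, O, M, W, I, K]
Visit S; enqueue U, Q, L → queue [R, O, M, W, I, K, U, Q, L]
Visit R; enqueue J → queue [O, M, W, I, K, U, Q, L, J]
Visit O → queue [M, W, I, K, U, Q, L, J]
Visit M → queue [W, I, K, U, Q, L, J]
Visit W → queue [I, K, U, Q, L, J]
Visit I → queue [K, U, Q, L, J]
Visit K → queue [U, Q, L, J]
Visit U → queue [Q, L, J]
Visit Q → queue [L, J]
Visit L → queue [J]
Visit J → queue []

V -> P -> N -> X -> T -> S -> R -> O -> M -> W -> I -> K -> U -> Q -> L -> J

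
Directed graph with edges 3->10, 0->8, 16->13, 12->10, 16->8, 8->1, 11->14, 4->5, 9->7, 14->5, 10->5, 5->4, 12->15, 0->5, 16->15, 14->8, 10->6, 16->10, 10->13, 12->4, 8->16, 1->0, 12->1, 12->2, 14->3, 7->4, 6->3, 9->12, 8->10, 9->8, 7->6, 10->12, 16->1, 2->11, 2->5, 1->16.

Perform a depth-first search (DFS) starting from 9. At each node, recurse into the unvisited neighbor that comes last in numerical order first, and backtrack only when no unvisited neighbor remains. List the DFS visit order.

9 12 15 10 13 6 3 5 4 2 11 14 8 16 1 0 7

Visit 9
9 → 12
12 → 15
12 → 10
10 → 13
10 → 6
6 → 3
10 → 5
5 → 4
12 → 2
2 → 11
11 → 14
14 → 8
8 → 16
16 → 1
1 → 0
9 → 7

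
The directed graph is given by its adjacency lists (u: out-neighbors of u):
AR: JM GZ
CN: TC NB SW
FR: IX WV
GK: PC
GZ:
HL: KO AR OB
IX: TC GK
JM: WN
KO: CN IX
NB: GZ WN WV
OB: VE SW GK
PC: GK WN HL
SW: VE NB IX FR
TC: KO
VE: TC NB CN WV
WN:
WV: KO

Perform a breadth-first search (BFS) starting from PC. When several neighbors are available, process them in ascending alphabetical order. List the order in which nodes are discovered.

PC -> GK -> HL -> WN -> AR -> KO -> OB -> GZ -> JM -> CN -> IX -> SW -> VE -> NB -> TC -> FR -> WV

Visit PC; enqueue GK, HL, WN → queue [GK, HL, WN]
Visit GK → queue [HL, WN]
Visit HL; enqueue AR, KO, OB → queue [WN, AR, KO, OB]
Visit WN → queue [AR, KO, OB]
Visit AR; enqueue GZ, JM → queue [KO, OB, GZ, JM]
Visit KO; enqueue CN, IX → queue [OB, GZ, JM, CN, IX]
Visit OB; enqueue SW, VE → queue [GZ, JM, CN, IX, SW, VE]
Visit GZ → queue [JM, CN, IX, SW, VE]
Visit JM → queue [CN, IX, SW, VE]
Visit CN; enqueue NB, TC → queue [IX, SW, VE, NB, TC]
Visit IX → queue [SW, VE, NB, TC]
Visit SW; enqueue FR → queue [VE, NB, TC, FR]
Visit VE; enqueue WV → queue [NB, TC, FR, WV]
Visit NB → queue [TC, FR, WV]
Visit TC → queue [FR, WV]
Visit FR → queue [WV]
Visit WV → queue []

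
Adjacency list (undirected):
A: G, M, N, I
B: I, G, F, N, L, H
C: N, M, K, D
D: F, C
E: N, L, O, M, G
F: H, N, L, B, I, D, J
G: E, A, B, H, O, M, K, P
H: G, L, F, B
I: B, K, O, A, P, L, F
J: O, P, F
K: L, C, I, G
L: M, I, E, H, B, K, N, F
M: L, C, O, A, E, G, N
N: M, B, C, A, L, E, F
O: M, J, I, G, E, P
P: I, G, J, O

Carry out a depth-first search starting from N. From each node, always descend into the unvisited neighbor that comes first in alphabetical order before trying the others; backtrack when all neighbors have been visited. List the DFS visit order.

N → A → G → B → F → D → C → K → I → L → E → M → O → J → P → H

Visit N
N → A
A → G
G → B
B → F
F → D
D → C
C → K
K → I
I → L
L → E
E → M
M → O
O → J
J → P
L → H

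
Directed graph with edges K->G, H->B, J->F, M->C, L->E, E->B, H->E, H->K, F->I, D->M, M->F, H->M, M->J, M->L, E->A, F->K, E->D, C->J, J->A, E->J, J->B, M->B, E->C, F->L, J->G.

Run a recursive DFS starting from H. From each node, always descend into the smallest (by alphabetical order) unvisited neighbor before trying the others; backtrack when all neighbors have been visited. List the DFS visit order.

H -> B -> E -> A -> C -> J -> F -> I -> K -> G -> L -> D -> M

Visit H
H → B
H → E
E → A
E → C
C → J
J → F
F → I
F → K
K → G
F → L
E → D
D → M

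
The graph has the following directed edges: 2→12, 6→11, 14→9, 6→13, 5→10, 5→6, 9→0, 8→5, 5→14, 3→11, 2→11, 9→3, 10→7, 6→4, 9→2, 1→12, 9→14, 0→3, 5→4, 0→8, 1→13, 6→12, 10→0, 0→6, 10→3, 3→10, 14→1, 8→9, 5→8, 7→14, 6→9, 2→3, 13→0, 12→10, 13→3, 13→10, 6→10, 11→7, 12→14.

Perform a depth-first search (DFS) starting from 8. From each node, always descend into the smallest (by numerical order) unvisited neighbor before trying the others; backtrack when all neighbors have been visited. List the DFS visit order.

8 5 4 6 9 0 3 10 7 14 1 12 13 11 2

Visit 8
8 → 5
5 → 4
5 → 6
6 → 9
9 → 0
0 → 3
3 → 10
10 → 7
7 → 14
14 → 1
1 → 12
1 → 13
3 → 11
9 → 2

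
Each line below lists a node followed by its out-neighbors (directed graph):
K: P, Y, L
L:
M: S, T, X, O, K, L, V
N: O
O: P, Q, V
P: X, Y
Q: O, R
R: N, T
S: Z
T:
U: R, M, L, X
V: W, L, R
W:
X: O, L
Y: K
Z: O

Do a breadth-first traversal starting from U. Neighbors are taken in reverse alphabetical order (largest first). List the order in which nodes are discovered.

Visit U; enqueue X, R, M, L → queue [X, R, M, L]
Visit X; enqueue O → queue [R, M, L, O]
Visit R; enqueue T, N → queue [M, L, O, T, N]
Visit M; enqueue V, S, K → queue [L, O, T, N, V, S, K]
Visit L → queue [O, T, N, V, S, K]
Visit O; enqueue Q, P → queue [T, N, V, S, K, Q, P]
Visit T → queue [N, V, S, K, Q, P]
Visit N → queue [V, S, K, Q, P]
Visit V; enqueue W → queue [S, K, Q, P, W]
Visit S; enqueue Z → queue [K, Q, P, W, Z]
Visit K; enqueue Y → queue [Q, P, W, Z, Y]
Visit Q → queue [P, W, Z, Y]
Visit P → queue [W, Z, Y]
Visit W → queue [Z, Y]
Visit Z → queue [Y]
Visit Y → queue []

U, X, R, M, L, O, T, N, V, S, K, Q, P, W, Z, Y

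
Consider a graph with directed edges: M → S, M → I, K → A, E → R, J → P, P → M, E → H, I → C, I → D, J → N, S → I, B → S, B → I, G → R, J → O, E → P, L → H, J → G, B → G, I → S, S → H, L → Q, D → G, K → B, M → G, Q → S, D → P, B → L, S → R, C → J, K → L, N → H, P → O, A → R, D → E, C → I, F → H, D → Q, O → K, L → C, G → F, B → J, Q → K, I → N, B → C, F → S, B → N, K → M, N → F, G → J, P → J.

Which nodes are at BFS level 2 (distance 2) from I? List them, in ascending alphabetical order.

Level 0: I
Level 1: C, D, N, S
Level 2: E, F, G, H, J, P, Q, R
Level 3: K, M, O
Level 4: A, B, L

E, F, G, H, J, P, Q, R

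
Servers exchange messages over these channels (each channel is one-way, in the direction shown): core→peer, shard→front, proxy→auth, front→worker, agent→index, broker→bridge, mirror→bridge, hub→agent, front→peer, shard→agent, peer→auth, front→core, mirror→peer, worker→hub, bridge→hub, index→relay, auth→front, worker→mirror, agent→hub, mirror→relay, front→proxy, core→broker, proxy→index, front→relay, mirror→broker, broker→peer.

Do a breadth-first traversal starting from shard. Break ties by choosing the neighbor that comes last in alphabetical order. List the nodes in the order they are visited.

shard -> front -> agent -> worker -> relay -> proxy -> peer -> core -> index -> hub -> mirror -> auth -> broker -> bridge

Visit shard; enqueue front, agent → queue [front, agent]
Visit front; enqueue worker, relay, proxy, peer, core → queue [agent, worker, relay, proxy, peer, core]
Visit agent; enqueue index, hub → queue [worker, relay, proxy, peer, core, index, hub]
Visit worker; enqueue mirror → queue [relay, proxy, peer, core, index, hub, mirror]
Visit relay → queue [proxy, peer, core, index, hub, mirror]
Visit proxy; enqueue auth → queue [peer, core, index, hub, mirror, auth]
Visit peer → queue [core, index, hub, mirror, auth]
Visit core; enqueue broker → queue [index, hub, mirror, auth, broker]
Visit index → queue [hub, mirror, auth, broker]
Visit hub → queue [mirror, auth, broker]
Visit mirror; enqueue bridge → queue [auth, broker, bridge]
Visit auth → queue [broker, bridge]
Visit broker → queue [bridge]
Visit bridge → queue []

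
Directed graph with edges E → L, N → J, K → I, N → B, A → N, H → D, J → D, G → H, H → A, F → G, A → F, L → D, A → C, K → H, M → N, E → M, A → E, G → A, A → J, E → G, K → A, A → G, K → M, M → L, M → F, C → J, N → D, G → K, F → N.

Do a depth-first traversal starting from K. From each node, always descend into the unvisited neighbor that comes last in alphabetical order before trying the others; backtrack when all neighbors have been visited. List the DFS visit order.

K, M, N, J, D, B, L, F, G, H, A, E, C, I

Visit K
K → M
M → N
N → J
J → D
N → B
M → L
M → F
F → G
G → H
H → A
A → E
A → C
K → I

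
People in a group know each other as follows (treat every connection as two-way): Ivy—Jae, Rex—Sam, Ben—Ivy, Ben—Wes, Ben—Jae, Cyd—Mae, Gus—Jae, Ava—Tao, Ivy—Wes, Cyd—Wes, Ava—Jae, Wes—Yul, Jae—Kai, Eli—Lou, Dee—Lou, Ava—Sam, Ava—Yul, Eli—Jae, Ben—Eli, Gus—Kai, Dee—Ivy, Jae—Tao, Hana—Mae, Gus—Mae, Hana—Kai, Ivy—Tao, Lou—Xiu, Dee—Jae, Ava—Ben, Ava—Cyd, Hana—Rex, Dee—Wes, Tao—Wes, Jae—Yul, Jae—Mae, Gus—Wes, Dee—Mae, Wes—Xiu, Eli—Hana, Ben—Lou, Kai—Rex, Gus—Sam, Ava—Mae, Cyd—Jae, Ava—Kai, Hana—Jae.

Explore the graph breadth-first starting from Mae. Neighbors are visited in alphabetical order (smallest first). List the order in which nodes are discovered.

Mae, Ava, Cyd, Dee, Gus, Hana, Jae, Ben, Kai, Sam, Tao, Yul, Wes, Ivy, Lou, Eli, Rex, Xiu

Visit Mae; enqueue Ava, Cyd, Dee, Gus, Hana, Jae → queue [Ava, Cyd, Dee, Gus, Hana, Jae]
Visit Ava; enqueue Ben, Kai, Sam, Tao, Yul → queue [Cyd, Dee, Gus, Hana, Jae, Ben, Kai, Sam, Tao, Yul]
Visit Cyd; enqueue Wes → queue [Dee, Gus, Hana, Jae, Ben, Kai, Sam, Tao, Yul, Wes]
Visit Dee; enqueue Ivy, Lou → queue [Gus, Hana, Jae, Ben, Kai, Sam, Tao, Yul, Wes, Ivy, Lou]
Visit Gus → queue [Hana, Jae, Ben, Kai, Sam, Tao, Yul, Wes, Ivy, Lou]
Visit Hana; enqueue Eli, Rex → queue [Jae, Ben, Kai, Sam, Tao, Yul, Wes, Ivy, Lou, Eli, Rex]
Visit Jae → queue [Ben, Kai, Sam, Tao, Yul, Wes, Ivy, Lou, Eli, Rex]
Visit Ben → queue [Kai, Sam, Tao, Yul, Wes, Ivy, Lou, Eli, Rex]
Visit Kai → queue [Sam, Tao, Yul, Wes, Ivy, Lou, Eli, Rex]
Visit Sam → queue [Tao, Yul, Wes, Ivy, Lou, Eli, Rex]
Visit Tao → queue [Yul, Wes, Ivy, Lou, Eli, Rex]
Visit Yul → queue [Wes, Ivy, Lou, Eli, Rex]
Visit Wes; enqueue Xiu → queue [Ivy, Lou, Eli, Rex, Xiu]
Visit Ivy → queue [Lou, Eli, Rex, Xiu]
Visit Lou → queue [Eli, Rex, Xiu]
Visit Eli → queue [Rex, Xiu]
Visit Rex → queue [Xiu]
Visit Xiu → queue []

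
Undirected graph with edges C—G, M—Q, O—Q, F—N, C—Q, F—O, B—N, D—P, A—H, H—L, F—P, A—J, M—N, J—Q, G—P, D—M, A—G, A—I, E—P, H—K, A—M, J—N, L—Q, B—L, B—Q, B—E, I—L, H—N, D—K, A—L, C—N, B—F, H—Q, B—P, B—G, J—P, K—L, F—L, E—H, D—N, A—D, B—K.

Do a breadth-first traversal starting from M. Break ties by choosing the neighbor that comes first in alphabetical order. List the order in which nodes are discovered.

M A D N Q G H I J L K P B C F O E

Visit M; enqueue A, D, N, Q → queue [A, D, N, Q]
Visit A; enqueue G, H, I, J, L → queue [D, N, Q, G, H, I, J, L]
Visit D; enqueue K, P → queue [N, Q, G, H, I, J, L, K, P]
Visit N; enqueue B, C, F → queue [Q, G, H, I, J, L, K, P, B, C, F]
Visit Q; enqueue O → queue [G, H, I, J, L, K, P, B, C, F, O]
Visit G → queue [H, I, J, L, K, P, B, C, F, O]
Visit H; enqueue E → queue [I, J, L, K, P, B, C, F, O, E]
Visit I → queue [J, L, K, P, B, C, F, O, E]
Visit J → queue [L, K, P, B, C, F, O, E]
Visit L → queue [K, P, B, C, F, O, E]
Visit K → queue [P, B, C, F, O, E]
Visit P → queue [B, C, F, O, E]
Visit B → queue [C, F, O, E]
Visit C → queue [F, O, E]
Visit F → queue [O, E]
Visit O → queue [E]
Visit E → queue []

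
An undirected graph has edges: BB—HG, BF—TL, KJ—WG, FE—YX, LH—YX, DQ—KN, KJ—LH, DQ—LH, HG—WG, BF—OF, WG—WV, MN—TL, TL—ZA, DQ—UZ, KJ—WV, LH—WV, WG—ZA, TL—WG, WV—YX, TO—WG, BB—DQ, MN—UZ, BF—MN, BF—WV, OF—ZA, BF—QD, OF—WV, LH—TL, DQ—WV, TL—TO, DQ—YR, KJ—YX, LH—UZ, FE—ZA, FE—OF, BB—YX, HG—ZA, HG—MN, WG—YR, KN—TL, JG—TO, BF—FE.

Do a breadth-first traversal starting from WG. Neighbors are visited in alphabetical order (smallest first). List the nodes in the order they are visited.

Visit WG; enqueue HG, KJ, TL, TO, WV, YR, ZA → queue [HG, KJ, TL, TO, WV, YR, ZA]
Visit HG; enqueue BB, MN → queue [KJ, TL, TO, WV, YR, ZA, BB, MN]
Visit KJ; enqueue LH, YX → queue [TL, TO, WV, YR, ZA, BB, MN, LH, YX]
Visit TL; enqueue BF, KN → queue [TO, WV, YR, ZA, BB, MN, LH, YX, BF, KN]
Visit TO; enqueue JG → queue [WV, YR, ZA, BB, MN, LH, YX, BF, KN, JG]
Visit WV; enqueue DQ, OF → queue [YR, ZA, BB, MN, LH, YX, BF, KN, JG, DQ, OF]
Visit YR → queue [ZA, BB, MN, LH, YX, BF, KN, JG, DQ, OF]
Visit ZA; enqueue FE → queue [BB, MN, LH, YX, BF, KN, JG, DQ, OF, FE]
Visit BB → queue [MN, LH, YX, BF, KN, JG, DQ, OF, FE]
Visit MN; enqueue UZ → queue [LH, YX, BF, KN, JG, DQ, OF, FE, UZ]
Visit LH → queue [YX, BF, KN, JG, DQ, OF, FE, UZ]
Visit YX → queue [BF, KN, JG, DQ, OF, FE, UZ]
Visit BF; enqueue QD → queue [KN, JG, DQ, OF, FE, UZ, QD]
Visit KN → queue [JG, DQ, OF, FE, UZ, QD]
Visit JG → queue [DQ, OF, FE, UZ, QD]
Visit DQ → queue [OF, FE, UZ, QD]
Visit OF → queue [FE, UZ, QD]
Visit FE → queue [UZ, QD]
Visit UZ → queue [QD]
Visit QD → queue []

WG HG KJ TL TO WV YR ZA BB MN LH YX BF KN JG DQ OF FE UZ QD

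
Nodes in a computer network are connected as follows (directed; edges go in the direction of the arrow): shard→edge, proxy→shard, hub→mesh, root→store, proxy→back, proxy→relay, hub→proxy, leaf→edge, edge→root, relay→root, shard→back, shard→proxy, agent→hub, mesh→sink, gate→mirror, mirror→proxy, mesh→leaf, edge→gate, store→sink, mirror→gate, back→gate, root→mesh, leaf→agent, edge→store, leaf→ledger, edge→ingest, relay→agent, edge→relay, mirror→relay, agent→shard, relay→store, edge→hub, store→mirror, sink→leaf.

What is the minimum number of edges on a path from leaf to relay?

Level 0: leaf
Level 1: agent, edge, ledger
Level 2: gate, hub, ingest, relay, root, shard, store
Level 3: back, mesh, mirror, proxy, sink
relay first appears at level 2.

2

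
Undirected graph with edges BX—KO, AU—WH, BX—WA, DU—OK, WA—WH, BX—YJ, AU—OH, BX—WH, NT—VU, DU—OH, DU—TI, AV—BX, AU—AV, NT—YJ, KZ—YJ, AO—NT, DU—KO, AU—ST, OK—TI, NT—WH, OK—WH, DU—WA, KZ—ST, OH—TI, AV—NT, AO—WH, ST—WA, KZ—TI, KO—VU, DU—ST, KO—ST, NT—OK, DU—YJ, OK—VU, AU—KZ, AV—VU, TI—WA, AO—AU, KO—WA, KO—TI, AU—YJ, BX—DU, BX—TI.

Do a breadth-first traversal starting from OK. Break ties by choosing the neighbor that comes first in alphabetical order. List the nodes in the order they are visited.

OK → DU → NT → TI → VU → WH → BX → KO → OH → ST → WA → YJ → AO → AV → KZ → AU

Visit OK; enqueue DU, NT, TI, VU, WH → queue [DU, NT, TI, VU, WH]
Visit DU; enqueue BX, KO, OH, ST, WA, YJ → queue [NT, TI, VU, WH, BX, KO, OH, ST, WA, YJ]
Visit NT; enqueue AO, AV → queue [TI, VU, WH, BX, KO, OH, ST, WA, YJ, AO, AV]
Visit TI; enqueue KZ → queue [VU, WH, BX, KO, OH, ST, WA, YJ, AO, AV, KZ]
Visit VU → queue [WH, BX, KO, OH, ST, WA, YJ, AO, AV, KZ]
Visit WH; enqueue AU → queue [BX, KO, OH, ST, WA, YJ, AO, AV, KZ, AU]
Visit BX → queue [KO, OH, ST, WA, YJ, AO, AV, KZ, AU]
Visit KO → queue [OH, ST, WA, YJ, AO, AV, KZ, AU]
Visit OH → queue [ST, WA, YJ, AO, AV, KZ, AU]
Visit ST → queue [WA, YJ, AO, AV, KZ, AU]
Visit WA → queue [YJ, AO, AV, KZ, AU]
Visit YJ → queue [AO, AV, KZ, AU]
Visit AO → queue [AV, KZ, AU]
Visit AV → queue [KZ, AU]
Visit KZ → queue [AU]
Visit AU → queue []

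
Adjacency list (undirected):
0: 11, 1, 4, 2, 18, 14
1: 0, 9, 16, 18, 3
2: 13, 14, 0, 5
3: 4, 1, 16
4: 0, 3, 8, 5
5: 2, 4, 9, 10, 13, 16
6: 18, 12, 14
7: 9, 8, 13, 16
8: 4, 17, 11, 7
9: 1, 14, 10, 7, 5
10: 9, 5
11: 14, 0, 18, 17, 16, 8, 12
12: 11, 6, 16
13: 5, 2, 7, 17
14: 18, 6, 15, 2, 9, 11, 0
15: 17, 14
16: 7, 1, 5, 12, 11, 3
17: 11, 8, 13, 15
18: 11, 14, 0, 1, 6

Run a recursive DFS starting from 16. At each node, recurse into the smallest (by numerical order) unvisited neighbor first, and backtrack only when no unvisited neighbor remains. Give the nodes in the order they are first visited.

Visit 16
16 → 1
1 → 0
0 → 2
2 → 5
5 → 4
4 → 3
4 → 8
8 → 7
7 → 9
9 → 10
9 → 14
14 → 6
6 → 12
12 → 11
11 → 17
17 → 13
17 → 15
11 → 18

16, 1, 0, 2, 5, 4, 3, 8, 7, 9, 10, 14, 6, 12, 11, 17, 13, 15, 18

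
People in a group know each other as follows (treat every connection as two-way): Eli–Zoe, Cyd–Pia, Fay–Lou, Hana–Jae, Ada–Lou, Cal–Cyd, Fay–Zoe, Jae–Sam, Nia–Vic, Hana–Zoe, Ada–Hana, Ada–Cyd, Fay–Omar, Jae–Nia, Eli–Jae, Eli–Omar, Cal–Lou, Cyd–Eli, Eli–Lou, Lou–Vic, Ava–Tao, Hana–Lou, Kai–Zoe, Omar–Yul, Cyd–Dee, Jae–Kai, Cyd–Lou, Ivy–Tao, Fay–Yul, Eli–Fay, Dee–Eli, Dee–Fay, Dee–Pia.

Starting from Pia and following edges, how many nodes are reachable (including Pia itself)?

BFS from Pia visits: Pia, Dee, Cyd, Fay, Eli, Lou, Cal, Ada, Zoe, Yul, Omar, Jae, Vic, Hana, Kai, Sam, Nia
Reachable nodes: 17 of 20 total.

17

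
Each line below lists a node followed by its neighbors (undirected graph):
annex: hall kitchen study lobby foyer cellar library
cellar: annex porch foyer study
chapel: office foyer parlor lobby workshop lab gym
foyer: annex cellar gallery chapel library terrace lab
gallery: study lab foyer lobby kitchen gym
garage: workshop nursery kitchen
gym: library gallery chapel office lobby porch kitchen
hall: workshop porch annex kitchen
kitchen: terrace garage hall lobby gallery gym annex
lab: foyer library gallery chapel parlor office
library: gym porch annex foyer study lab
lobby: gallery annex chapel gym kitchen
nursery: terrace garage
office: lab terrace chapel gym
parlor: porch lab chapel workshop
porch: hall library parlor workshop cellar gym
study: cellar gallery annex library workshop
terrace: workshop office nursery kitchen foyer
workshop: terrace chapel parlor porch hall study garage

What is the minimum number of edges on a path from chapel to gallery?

2

Level 0: chapel
Level 1: foyer, gym, lab, lobby, office, parlor, workshop
Level 2: annex, cellar, gallery, garage, hall, kitchen, library, porch, study, terrace
Level 3: nursery
gallery first appears at level 2.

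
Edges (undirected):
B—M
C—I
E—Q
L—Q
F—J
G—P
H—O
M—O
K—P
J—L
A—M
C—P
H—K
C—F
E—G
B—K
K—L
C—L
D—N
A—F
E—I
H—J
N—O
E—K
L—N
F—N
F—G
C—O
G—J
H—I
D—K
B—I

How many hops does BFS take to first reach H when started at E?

2

Level 0: E
Level 1: G, I, K, Q
Level 2: B, C, D, F, H, J, L, P
Level 3: A, M, N, O
H first appears at level 2.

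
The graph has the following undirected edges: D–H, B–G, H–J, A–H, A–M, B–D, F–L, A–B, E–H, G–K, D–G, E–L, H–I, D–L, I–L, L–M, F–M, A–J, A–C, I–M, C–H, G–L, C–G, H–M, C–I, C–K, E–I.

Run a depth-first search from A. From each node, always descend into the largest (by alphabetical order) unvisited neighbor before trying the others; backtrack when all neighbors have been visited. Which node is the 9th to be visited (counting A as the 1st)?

G

Visit A
A → M
M → L
L → I
I → H
H → J
H → E
H → D
D → G
G → K
K → C
G → B
L → F

Visit order: A, M, L, I, H, J, E, D, G, K, C, B, F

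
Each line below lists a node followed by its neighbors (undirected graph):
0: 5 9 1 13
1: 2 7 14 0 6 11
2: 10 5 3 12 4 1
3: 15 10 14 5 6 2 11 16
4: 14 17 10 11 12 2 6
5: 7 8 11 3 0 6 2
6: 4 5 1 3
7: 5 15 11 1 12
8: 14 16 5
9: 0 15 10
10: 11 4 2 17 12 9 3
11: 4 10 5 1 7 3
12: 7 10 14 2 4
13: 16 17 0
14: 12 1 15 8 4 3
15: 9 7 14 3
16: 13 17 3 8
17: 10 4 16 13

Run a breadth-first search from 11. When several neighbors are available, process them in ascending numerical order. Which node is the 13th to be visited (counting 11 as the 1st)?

16

Visit 11; enqueue 1, 3, 4, 5, 7, 10 → queue [1, 3, 4, 5, 7, 10]
Visit 1; enqueue 0, 2, 6, 14 → queue [3, 4, 5, 7, 10, 0, 2, 6, 14]
Visit 3; enqueue 15, 16 → queue [4, 5, 7, 10, 0, 2, 6, 14, 15, 16]
Visit 4; enqueue 12, 17 → queue [5, 7, 10, 0, 2, 6, 14, 15, 16, 12, 17]
Visit 5; enqueue 8 → queue [7, 10, 0, 2, 6, 14, 15, 16, 12, 17, 8]
Visit 7 → queue [10, 0, 2, 6, 14, 15, 16, 12, 17, 8]
Visit 10; enqueue 9 → queue [0, 2, 6, 14, 15, 16, 12, 17, 8, 9]
Visit 0; enqueue 13 → queue [2, 6, 14, 15, 16, 12, 17, 8, 9, 13]
Visit 2 → queue [6, 14, 15, 16, 12, 17, 8, 9, 13]
Visit 6 → queue [14, 15, 16, 12, 17, 8, 9, 13]
Visit 14 → queue [15, 16, 12, 17, 8, 9, 13]
Visit 15 → queue [16, 12, 17, 8, 9, 13]
Visit 16 → queue [12, 17, 8, 9, 13]
Visit 12 → queue [17, 8, 9, 13]
Visit 17 → queue [8, 9, 13]
Visit 8 → queue [9, 13]
Visit 9 → queue [13]
Visit 13 → queue []

Visit order: 11, 1, 3, 4, 5, 7, 10, 0, 2, 6, 14, 15, 16, 12, 17, 8, 9, 13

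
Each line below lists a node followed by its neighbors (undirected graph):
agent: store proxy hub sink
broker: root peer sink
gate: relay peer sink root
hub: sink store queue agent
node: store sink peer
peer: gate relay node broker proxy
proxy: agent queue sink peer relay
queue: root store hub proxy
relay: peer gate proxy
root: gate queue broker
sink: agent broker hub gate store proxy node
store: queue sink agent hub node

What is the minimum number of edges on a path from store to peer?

Level 0: store
Level 1: agent, hub, node, queue, sink
Level 2: broker, gate, peer, proxy, root
Level 3: relay
peer first appears at level 2.

2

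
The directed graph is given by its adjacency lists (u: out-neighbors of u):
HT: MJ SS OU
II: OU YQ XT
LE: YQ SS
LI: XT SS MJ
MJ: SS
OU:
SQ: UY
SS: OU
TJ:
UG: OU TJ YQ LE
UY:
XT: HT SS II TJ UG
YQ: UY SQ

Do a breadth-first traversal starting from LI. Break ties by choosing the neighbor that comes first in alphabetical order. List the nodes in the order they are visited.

LI, MJ, SS, XT, OU, HT, II, TJ, UG, YQ, LE, SQ, UY

Visit LI; enqueue MJ, SS, XT → queue [MJ, SS, XT]
Visit MJ → queue [SS, XT]
Visit SS; enqueue OU → queue [XT, OU]
Visit XT; enqueue HT, II, TJ, UG → queue [OU, HT, II, TJ, UG]
Visit OU → queue [HT, II, TJ, UG]
Visit HT → queue [II, TJ, UG]
Visit II; enqueue YQ → queue [TJ, UG, YQ]
Visit TJ → queue [UG, YQ]
Visit UG; enqueue LE → queue [YQ, LE]
Visit YQ; enqueue SQ, UY → queue [LE, SQ, UY]
Visit LE → queue [SQ, UY]
Visit SQ → queue [UY]
Visit UY → queue []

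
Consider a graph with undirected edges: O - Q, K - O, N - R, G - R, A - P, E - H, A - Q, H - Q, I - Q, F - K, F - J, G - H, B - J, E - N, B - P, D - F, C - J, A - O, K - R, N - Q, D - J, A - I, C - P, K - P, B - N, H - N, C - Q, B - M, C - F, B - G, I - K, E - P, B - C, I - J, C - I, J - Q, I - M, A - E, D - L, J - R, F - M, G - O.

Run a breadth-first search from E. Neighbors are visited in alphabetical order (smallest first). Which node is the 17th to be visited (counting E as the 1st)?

D

Visit E; enqueue A, H, N, P → queue [A, H, N, P]
Visit A; enqueue I, O, Q → queue [H, N, P, I, O, Q]
Visit H; enqueue G → queue [N, P, I, O, Q, G]
Visit N; enqueue B, R → queue [P, I, O, Q, G, B, R]
Visit P; enqueue C, K → queue [I, O, Q, G, B, R, C, K]
Visit I; enqueue J, M → queue [O, Q, G, B, R, C, K, J, M]
Visit O → queue [Q, G, B, R, C, K, J, M]
Visit Q → queue [G, B, R, C, K, J, M]
Visit G → queue [B, R, C, K, J, M]
Visit B → queue [R, C, K, J, M]
Visit R → queue [C, K, J, M]
Visit C; enqueue F → queue [K, J, M, F]
Visit K → queue [J, M, F]
Visit J; enqueue D → queue [M, F, D]
Visit M → queue [F, D]
Visit F → queue [D]
Visit D; enqueue L → queue [L]
Visit L → queue []

Visit order: E, A, H, N, P, I, O, Q, G, B, R, C, K, J, M, F, D, L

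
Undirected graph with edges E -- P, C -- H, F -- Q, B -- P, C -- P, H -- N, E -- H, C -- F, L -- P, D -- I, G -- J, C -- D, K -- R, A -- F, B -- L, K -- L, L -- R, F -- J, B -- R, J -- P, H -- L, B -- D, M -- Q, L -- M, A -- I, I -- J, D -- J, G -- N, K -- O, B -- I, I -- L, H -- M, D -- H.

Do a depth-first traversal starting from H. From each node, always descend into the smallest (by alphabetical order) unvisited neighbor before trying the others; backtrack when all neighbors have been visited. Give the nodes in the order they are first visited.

Visit H
H → C
C → D
D → B
B → I
I → A
A → F
F → J
J → G
G → N
J → P
P → E
P → L
L → K
K → O
K → R
L → M
M → Q

H C D B I A F J G N P E L K O R M Q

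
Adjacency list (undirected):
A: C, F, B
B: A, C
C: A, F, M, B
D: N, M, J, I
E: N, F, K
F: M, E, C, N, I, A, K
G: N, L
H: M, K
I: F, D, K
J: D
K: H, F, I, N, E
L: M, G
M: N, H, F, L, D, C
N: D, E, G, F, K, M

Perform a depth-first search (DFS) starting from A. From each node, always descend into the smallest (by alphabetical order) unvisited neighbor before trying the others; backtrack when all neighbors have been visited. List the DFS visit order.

A -> B -> C -> F -> E -> K -> H -> M -> D -> I -> J -> N -> G -> L

Visit A
A → B
B → C
C → F
F → E
E → K
K → H
H → M
M → D
D → I
D → J
D → N
N → G
G → L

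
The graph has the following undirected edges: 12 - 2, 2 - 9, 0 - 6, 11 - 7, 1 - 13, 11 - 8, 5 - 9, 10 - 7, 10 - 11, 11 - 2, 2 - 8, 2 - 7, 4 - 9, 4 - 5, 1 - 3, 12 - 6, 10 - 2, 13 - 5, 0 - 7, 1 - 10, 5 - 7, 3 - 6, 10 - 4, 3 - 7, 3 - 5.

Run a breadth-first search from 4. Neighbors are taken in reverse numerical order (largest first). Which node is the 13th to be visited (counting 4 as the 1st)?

Visit 4; enqueue 10, 9, 5 → queue [10, 9, 5]
Visit 10; enqueue 11, 7, 2, 1 → queue [9, 5, 11, 7, 2, 1]
Visit 9 → queue [5, 11, 7, 2, 1]
Visit 5; enqueue 13, 3 → queue [11, 7, 2, 1, 13, 3]
Visit 11; enqueue 8 → queue [7, 2, 1, 13, 3, 8]
Visit 7; enqueue 0 → queue [2, 1, 13, 3, 8, 0]
Visit 2; enqueue 12 → queue [1, 13, 3, 8, 0, 12]
Visit 1 → queue [13, 3, 8, 0, 12]
Visit 13 → queue [3, 8, 0, 12]
Visit 3; enqueue 6 → queue [8, 0, 12, 6]
Visit 8 → queue [0, 12, 6]
Visit 0 → queue [12, 6]
Visit 12 → queue [6]
Visit 6 → queue []

Visit order: 4, 10, 9, 5, 11, 7, 2, 1, 13, 3, 8, 0, 12, 6

12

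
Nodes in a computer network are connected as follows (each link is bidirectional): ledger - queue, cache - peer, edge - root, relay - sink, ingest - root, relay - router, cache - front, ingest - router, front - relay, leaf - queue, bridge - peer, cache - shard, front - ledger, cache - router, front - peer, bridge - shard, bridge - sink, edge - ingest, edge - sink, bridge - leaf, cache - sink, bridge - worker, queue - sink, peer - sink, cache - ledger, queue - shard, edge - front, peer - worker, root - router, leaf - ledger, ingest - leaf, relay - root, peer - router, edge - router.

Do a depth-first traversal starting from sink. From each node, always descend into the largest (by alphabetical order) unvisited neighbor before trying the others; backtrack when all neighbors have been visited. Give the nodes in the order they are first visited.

Visit sink
sink → relay
relay → router
router → root
root → ingest
ingest → leaf
leaf → queue
queue → shard
shard → cache
cache → peer
peer → worker
worker → bridge
peer → front
front → ledger
front → edge

sink → relay → router → root → ingest → leaf → queue → shard → cache → peer → worker → bridge → front → ledger → edge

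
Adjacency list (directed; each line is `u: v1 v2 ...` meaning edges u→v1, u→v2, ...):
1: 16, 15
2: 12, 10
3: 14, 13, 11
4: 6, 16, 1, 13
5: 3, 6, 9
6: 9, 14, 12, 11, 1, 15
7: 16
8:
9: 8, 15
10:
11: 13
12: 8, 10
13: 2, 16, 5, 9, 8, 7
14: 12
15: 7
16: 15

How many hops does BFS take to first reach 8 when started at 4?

Level 0: 4
Level 1: 1, 6, 13, 16
Level 2: 2, 5, 7, 8, 9, 11, 12, 14, 15
Level 3: 3, 10
8 first appears at level 2.

2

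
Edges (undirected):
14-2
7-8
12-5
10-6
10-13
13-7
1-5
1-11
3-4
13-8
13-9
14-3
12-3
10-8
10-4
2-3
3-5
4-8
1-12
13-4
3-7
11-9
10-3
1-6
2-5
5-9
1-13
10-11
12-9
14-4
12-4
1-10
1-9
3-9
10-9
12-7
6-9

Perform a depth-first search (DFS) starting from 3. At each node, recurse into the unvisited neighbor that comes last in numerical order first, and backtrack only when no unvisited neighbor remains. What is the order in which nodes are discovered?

Visit 3
3 → 14
14 → 4
4 → 13
13 → 10
10 → 11
11 → 9
9 → 12
12 → 7
7 → 8
12 → 5
5 → 2
5 → 1
1 → 6

3, 14, 4, 13, 10, 11, 9, 12, 7, 8, 5, 2, 1, 6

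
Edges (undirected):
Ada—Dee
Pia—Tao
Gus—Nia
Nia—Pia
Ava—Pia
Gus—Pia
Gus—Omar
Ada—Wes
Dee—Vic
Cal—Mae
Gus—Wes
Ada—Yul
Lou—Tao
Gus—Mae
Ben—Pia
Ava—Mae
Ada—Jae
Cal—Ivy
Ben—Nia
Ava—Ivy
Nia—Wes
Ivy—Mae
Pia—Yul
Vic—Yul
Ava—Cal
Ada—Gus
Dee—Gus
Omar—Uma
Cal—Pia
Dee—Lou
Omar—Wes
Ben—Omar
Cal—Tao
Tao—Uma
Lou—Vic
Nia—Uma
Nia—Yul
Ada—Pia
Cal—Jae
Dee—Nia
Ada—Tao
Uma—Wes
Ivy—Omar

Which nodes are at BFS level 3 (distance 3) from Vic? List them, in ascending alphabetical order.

Ava, Ben, Cal, Jae, Mae, Omar, Uma, Wes

Level 0: Vic
Level 1: Dee, Lou, Yul
Level 2: Ada, Gus, Nia, Pia, Tao
Level 3: Ava, Ben, Cal, Jae, Mae, Omar, Uma, Wes
Level 4: Ivy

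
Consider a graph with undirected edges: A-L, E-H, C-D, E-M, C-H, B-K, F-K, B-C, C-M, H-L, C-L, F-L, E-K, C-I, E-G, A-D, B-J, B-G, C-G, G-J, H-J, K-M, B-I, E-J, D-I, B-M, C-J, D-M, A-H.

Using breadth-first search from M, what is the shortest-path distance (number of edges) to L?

Level 0: M
Level 1: B, C, D, E, K
Level 2: A, F, G, H, I, J, L
L first appears at level 2.

2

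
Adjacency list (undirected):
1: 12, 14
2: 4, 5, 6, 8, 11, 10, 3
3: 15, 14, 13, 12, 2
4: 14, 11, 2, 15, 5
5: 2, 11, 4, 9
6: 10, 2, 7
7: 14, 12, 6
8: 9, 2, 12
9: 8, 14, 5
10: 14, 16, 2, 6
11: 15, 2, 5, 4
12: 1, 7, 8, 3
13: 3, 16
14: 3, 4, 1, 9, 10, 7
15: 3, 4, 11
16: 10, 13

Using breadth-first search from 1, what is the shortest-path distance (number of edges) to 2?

3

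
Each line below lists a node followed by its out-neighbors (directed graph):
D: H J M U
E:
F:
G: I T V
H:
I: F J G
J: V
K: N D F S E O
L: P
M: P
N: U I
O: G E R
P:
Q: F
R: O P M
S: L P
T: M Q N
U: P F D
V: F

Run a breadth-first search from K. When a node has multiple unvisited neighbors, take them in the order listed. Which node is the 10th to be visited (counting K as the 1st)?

H

Visit K; enqueue N, D, F, S, E, O → queue [N, D, F, S, E, O]
Visit N; enqueue U, I → queue [D, F, S, E, O, U, I]
Visit D; enqueue H, J, M → queue [F, S, E, O, U, I, H, J, M]
Visit F → queue [S, E, O, U, I, H, J, M]
Visit S; enqueue L, P → queue [E, O, U, I, H, J, M, L, P]
Visit E → queue [O, U, I, H, J, M, L, P]
Visit O; enqueue G, R → queue [U, I, H, J, M, L, P, G, R]
Visit U → queue [I, H, J, M, L, P, G, R]
Visit I → queue [H, J, M, L, P, G, R]
Visit H → queue [J, M, L, P, G, R]
Visit J; enqueue V → queue [M, L, P, G, R, V]
Visit M → queue [L, P, G, R, V]
Visit L → queue [P, G, R, V]
Visit P → queue [G, R, V]
Visit G; enqueue T → queue [R, V, T]
Visit R → queue [V, T]
Visit V → queue [T]
Visit T; enqueue Q → queue [Q]
Visit Q → queue []

Visit order: K, N, D, F, S, E, O, U, I, H, J, M, L, P, G, R, V, T, Q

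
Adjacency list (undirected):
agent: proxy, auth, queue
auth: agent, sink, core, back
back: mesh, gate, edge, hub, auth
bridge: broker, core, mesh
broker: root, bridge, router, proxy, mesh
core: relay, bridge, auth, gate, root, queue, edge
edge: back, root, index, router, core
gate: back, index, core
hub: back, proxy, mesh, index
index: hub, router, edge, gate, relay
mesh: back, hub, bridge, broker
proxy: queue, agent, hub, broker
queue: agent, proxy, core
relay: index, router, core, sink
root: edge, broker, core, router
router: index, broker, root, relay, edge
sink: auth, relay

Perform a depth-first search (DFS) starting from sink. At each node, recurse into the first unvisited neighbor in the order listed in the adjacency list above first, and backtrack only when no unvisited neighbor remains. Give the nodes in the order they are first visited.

Visit sink
sink → auth
auth → agent
agent → proxy
proxy → queue
queue → core
core → relay
relay → index
index → hub
hub → back
back → mesh
mesh → bridge
bridge → broker
broker → root
root → edge
edge → router
back → gate

sink, auth, agent, proxy, queue, core, relay, index, hub, back, mesh, bridge, broker, root, edge, router, gate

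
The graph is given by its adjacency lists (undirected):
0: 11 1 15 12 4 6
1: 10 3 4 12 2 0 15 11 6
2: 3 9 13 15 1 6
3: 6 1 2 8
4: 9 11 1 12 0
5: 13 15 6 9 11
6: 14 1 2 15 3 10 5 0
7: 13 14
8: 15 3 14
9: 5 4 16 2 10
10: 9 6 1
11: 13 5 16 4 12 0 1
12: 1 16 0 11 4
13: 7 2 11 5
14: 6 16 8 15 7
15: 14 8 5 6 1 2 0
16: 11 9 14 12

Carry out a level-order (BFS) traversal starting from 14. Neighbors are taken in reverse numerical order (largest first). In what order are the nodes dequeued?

14 16 15 8 7 6 12 11 9 5 2 1 0 3 13 10 4

Visit 14; enqueue 16, 15, 8, 7, 6 → queue [16, 15, 8, 7, 6]
Visit 16; enqueue 12, 11, 9 → queue [15, 8, 7, 6, 12, 11, 9]
Visit 15; enqueue 5, 2, 1, 0 → queue [8, 7, 6, 12, 11, 9, 5, 2, 1, 0]
Visit 8; enqueue 3 → queue [7, 6, 12, 11, 9, 5, 2, 1, 0, 3]
Visit 7; enqueue 13 → queue [6, 12, 11, 9, 5, 2, 1, 0, 3, 13]
Visit 6; enqueue 10 → queue [12, 11, 9, 5, 2, 1, 0, 3, 13, 10]
Visit 12; enqueue 4 → queue [11, 9, 5, 2, 1, 0, 3, 13, 10, 4]
Visit 11 → queue [9, 5, 2, 1, 0, 3, 13, 10, 4]
Visit 9 → queue [5, 2, 1, 0, 3, 13, 10, 4]
Visit 5 → queue [2, 1, 0, 3, 13, 10, 4]
Visit 2 → queue [1, 0, 3, 13, 10, 4]
Visit 1 → queue [0, 3, 13, 10, 4]
Visit 0 → queue [3, 13, 10, 4]
Visit 3 → queue [13, 10, 4]
Visit 13 → queue [10, 4]
Visit 10 → queue [4]
Visit 4 → queue []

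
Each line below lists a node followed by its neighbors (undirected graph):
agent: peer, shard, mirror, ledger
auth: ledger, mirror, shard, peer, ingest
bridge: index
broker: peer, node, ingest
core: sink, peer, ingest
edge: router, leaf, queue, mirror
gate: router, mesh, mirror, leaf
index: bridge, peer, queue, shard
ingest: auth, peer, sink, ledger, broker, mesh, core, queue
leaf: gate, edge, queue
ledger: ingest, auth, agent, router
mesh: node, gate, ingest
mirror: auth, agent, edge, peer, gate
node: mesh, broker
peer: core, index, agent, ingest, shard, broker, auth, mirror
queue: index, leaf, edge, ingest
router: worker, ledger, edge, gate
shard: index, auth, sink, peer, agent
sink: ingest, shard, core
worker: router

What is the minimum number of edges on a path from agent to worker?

3

Level 0: agent
Level 1: ledger, mirror, peer, shard
Level 2: auth, broker, core, edge, gate, index, ingest, router, sink
Level 3: bridge, leaf, mesh, node, queue, worker
worker first appears at level 3.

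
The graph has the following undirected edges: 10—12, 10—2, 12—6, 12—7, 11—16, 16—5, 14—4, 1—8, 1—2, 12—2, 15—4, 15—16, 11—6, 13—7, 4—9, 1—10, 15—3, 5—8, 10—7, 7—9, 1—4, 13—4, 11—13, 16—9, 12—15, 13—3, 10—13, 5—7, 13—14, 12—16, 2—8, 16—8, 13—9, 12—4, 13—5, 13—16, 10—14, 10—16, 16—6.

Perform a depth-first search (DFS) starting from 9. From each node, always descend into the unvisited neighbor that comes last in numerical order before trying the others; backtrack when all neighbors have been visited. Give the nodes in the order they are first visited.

9, 16, 15, 12, 10, 14, 13, 11, 6, 7, 5, 8, 2, 1, 4, 3

Visit 9
9 → 16
16 → 15
15 → 12
12 → 10
10 → 14
14 → 13
13 → 11
11 → 6
13 → 7
7 → 5
5 → 8
8 → 2
2 → 1
1 → 4
13 → 3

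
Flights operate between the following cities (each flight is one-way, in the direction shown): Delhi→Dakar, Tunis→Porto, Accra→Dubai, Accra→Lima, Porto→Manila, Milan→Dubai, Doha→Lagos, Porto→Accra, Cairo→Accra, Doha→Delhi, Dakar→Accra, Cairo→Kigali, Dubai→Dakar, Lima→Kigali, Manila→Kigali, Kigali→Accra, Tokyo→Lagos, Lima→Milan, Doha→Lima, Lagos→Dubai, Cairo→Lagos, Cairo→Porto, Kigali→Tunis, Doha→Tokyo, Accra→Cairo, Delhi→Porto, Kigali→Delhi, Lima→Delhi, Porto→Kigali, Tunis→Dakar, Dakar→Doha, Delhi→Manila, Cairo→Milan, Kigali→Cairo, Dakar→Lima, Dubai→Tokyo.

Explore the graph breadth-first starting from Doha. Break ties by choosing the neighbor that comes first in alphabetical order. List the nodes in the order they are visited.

Visit Doha; enqueue Delhi, Lagos, Lima, Tokyo → queue [Delhi, Lagos, Lima, Tokyo]
Visit Delhi; enqueue Dakar, Manila, Porto → queue [Lagos, Lima, Tokyo, Dakar, Manila, Porto]
Visit Lagos; enqueue Dubai → queue [Lima, Tokyo, Dakar, Manila, Porto, Dubai]
Visit Lima; enqueue Kigali, Milan → queue [Tokyo, Dakar, Manila, Porto, Dubai, Kigali, Milan]
Visit Tokyo → queue [Dakar, Manila, Porto, Dubai, Kigali, Milan]
Visit Dakar; enqueue Accra → queue [Manila, Porto, Dubai, Kigali, Milan, Accra]
Visit Manila → queue [Porto, Dubai, Kigali, Milan, Accra]
Visit Porto → queue [Dubai, Kigali, Milan, Accra]
Visit Dubai → queue [Kigali, Milan, Accra]
Visit Kigali; enqueue Cairo, Tunis → queue [Milan, Accra, Cairo, Tunis]
Visit Milan → queue [Accra, Cairo, Tunis]
Visit Accra → queue [Cairo, Tunis]
Visit Cairo → queue [Tunis]
Visit Tunis → queue []

Doha, Delhi, Lagos, Lima, Tokyo, Dakar, Manila, Porto, Dubai, Kigali, Milan, Accra, Cairo, Tunis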